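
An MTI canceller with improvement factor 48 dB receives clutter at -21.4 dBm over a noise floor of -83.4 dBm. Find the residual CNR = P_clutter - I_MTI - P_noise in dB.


CNR = -21.4 - 48 - (-83.4) = 14.0 dB

14.0 dB


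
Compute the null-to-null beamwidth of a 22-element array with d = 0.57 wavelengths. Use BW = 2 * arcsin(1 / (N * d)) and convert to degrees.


1/(N*d) = 1/(22*0.57) = 0.079745
BW = 2*arcsin(0.079745) = 9.1 degrees

9.1 degrees


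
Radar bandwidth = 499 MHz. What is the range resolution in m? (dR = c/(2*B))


dR = 3e8 / (2 * 499000000.0) = 0.3 m

0.3 m


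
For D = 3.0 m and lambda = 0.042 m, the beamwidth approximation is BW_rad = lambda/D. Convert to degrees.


BW_rad = 0.042 / 3.0 = 0.014
BW_deg = 0.8 degrees

0.8 degrees


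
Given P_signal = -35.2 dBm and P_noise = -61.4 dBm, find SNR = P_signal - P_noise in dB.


SNR = -35.2 - (-61.4) = 26.2 dB

26.2 dB


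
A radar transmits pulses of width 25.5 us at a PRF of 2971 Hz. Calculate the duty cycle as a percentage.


DC = 25.5e-6 * 2971 * 100 = 7.58%

7.58%


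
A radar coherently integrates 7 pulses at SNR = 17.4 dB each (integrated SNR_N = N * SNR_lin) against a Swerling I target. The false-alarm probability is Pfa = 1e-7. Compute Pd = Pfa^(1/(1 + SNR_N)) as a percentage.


SNR_lin = 10^(17.4/10) = 54.95409
SNR_N = 7 * 54.95409 = 384.67863
1/(1 + SNR_N) = 1/385.67863 = 0.0025928
Pd = (1e-7)^0.0025928 = 0.95907
Pd = 95.9%

95.9%


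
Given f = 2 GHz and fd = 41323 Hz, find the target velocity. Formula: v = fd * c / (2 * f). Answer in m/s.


v = 41323 * 3e8 / (2 * 2000000000.0) = 3099.2 m/s

3099.2 m/s


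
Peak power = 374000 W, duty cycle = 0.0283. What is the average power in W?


P_avg = 374000 * 0.0283 = 10584.2 W

10584.2 W


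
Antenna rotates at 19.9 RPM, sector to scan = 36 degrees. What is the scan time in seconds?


t = 36 / (19.9 * 360) * 60 = 0.3 s

0.3 s


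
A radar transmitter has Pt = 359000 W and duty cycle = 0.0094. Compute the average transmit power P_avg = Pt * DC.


P_avg = 359000 * 0.0094 = 3374.6 W

3374.6 W


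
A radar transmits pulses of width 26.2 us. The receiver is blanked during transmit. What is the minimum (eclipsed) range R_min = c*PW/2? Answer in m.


R_min = 3e8 * 26.2e-6 / 2 = 3930.0 m

3930.0 m


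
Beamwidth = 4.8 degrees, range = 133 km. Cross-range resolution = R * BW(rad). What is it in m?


BW_rad = 0.083775804
CR = 133000 * 0.083775804 = 11142.2 m

11142.2 m


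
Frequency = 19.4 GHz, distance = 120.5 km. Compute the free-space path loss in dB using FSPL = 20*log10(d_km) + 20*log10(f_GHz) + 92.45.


20*log10(120.5) = 41.62
20*log10(19.4) = 25.76
FSPL = 159.8 dB

159.8 dB


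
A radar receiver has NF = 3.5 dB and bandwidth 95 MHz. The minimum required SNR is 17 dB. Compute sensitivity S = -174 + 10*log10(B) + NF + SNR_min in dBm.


10*log10(95000000.0) = 79.78
S = -174 + 79.78 + 3.5 + 17 = -73.7 dBm

-73.7 dBm


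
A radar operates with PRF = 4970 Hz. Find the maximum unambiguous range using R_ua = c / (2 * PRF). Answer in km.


R_ua = 3e8 / (2 * 4970) = 30181.1 m = 30.2 km

30.2 km


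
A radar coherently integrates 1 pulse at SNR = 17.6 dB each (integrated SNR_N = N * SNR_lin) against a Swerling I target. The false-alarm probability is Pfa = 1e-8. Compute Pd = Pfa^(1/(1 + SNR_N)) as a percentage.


SNR_lin = 10^(17.6/10) = 57.54399
SNR_N = 1 * 57.54399 = 57.54399
1/(1 + SNR_N) = 1/58.54399 = 0.0170812
Pd = (1e-8)^0.0170812 = 0.73005
Pd = 73.0%

73.0%


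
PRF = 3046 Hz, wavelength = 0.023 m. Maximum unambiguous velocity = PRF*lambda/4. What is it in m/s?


V_ua = 3046 * 0.023 / 4 = 17.5 m/s

17.5 m/s


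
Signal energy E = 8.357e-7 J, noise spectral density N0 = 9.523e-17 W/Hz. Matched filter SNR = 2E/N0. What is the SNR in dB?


SNR_lin = 2 * 8.357e-7 / 9.523e-17 = 1.755e10
SNR_dB = 10*log10(1.755e10) = 102.4 dB

102.4 dB


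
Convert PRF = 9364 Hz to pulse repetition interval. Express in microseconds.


PRI = 1/9364 = 0.000106792 s = 106.8 us

106.8 us


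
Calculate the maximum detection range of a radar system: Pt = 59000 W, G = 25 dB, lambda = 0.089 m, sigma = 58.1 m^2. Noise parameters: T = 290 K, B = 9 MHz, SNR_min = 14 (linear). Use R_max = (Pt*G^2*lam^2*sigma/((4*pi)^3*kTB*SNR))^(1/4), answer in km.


G_lin = 10^(25/10) = 316.227766
R^4 = 59000 * 316.227766^2 * 0.089^2 * 58.1 / ((4*pi)^3 * 1.38e-23 * 290 * 9000000.0 * 14)
R^4 = 2.71351e18 m^4
R_max = (2.71351e18)^(1/4) = 40586.6 m = 40.6 km

40.6 km


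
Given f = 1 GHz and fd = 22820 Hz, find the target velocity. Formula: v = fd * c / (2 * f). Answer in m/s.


v = 22820 * 3e8 / (2 * 1000000000.0) = 3423.0 m/s

3423.0 m/s


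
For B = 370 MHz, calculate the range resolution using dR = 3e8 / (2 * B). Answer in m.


dR = 3e8 / (2 * 370000000.0) = 0.41 m

0.41 m


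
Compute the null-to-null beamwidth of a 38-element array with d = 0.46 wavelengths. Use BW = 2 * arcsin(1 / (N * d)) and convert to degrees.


1/(N*d) = 1/(38*0.46) = 0.057208
BW = 2*arcsin(0.057208) = 6.6 degrees

6.6 degrees


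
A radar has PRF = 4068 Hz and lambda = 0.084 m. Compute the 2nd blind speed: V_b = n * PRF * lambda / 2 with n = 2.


V_blind = 2 * 4068 * 0.084 / 2 = 341.7 m/s

341.7 m/s


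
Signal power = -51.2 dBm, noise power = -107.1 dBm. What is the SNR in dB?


SNR = -51.2 - (-107.1) = 55.9 dB

55.9 dB


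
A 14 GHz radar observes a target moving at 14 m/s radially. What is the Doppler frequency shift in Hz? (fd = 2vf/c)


fd = 2 * 14 * 14000000000.0 / 3e8 = 1306.7 Hz

1306.7 Hz


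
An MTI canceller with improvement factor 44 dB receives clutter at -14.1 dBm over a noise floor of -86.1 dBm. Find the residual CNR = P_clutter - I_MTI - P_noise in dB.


CNR = -14.1 - 44 - (-86.1) = 28.0 dB

28.0 dB


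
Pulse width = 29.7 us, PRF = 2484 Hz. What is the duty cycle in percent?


DC = 29.7e-6 * 2484 * 100 = 7.38%

7.38%


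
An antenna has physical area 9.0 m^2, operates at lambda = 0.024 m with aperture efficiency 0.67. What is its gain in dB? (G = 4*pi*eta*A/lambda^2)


G_linear = 4*pi*0.67*9.0/0.024^2 = 131554.19
G_dB = 10*log10(131554.19) = 51.2 dB

51.2 dB


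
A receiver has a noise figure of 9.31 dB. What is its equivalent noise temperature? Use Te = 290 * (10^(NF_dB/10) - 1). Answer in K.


NF_lin = 10^(9.31/10) = 8.531001
Te = 290 * (8.531001 - 1) = 2184.0 K

2184.0 K


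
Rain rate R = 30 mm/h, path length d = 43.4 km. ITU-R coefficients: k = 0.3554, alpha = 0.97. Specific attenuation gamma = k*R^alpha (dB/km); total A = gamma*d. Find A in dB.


gamma = 0.3554 * 30^0.97 = 9.627755 dB/km
A = 9.627755 * 43.4 = 417.84 dB

417.84 dB


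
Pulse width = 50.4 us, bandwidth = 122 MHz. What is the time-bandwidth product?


TBP = 50.4 * 122 = 6148.8

6148.8


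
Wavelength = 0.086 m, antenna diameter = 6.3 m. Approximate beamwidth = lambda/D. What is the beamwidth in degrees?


BW_rad = 0.086 / 6.3 = 0.013651
BW_deg = 0.78 degrees

0.78 degrees


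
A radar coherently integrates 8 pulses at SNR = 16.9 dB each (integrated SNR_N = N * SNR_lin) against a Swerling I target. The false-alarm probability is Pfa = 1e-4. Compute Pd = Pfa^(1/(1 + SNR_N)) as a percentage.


SNR_lin = 10^(16.9/10) = 48.97788
SNR_N = 8 * 48.97788 = 391.82304
1/(1 + SNR_N) = 1/392.82304 = 0.0025457
Pd = (1e-4)^0.0025457 = 0.97683
Pd = 97.7%

97.7%


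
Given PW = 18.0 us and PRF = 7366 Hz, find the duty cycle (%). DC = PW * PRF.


DC = 18.0e-6 * 7366 * 100 = 13.26%

13.26%


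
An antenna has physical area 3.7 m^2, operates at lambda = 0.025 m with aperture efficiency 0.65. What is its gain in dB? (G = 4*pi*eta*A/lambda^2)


G_linear = 4*pi*0.65*3.7/0.025^2 = 48355.39
G_dB = 10*log10(48355.39) = 46.8 dB

46.8 dB


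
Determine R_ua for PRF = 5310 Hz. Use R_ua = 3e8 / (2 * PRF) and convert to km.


R_ua = 3e8 / (2 * 5310) = 28248.6 m = 28.2 km

28.2 km


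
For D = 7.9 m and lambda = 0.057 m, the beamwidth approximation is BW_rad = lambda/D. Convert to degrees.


BW_rad = 0.057 / 7.9 = 0.007215
BW_deg = 0.41 degrees

0.41 degrees


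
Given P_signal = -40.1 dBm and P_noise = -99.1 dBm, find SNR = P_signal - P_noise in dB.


SNR = -40.1 - (-99.1) = 59.0 dB

59.0 dB


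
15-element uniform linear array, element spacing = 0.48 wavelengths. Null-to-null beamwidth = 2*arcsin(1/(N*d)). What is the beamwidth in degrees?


1/(N*d) = 1/(15*0.48) = 0.138889
BW = 2*arcsin(0.138889) = 16.0 degrees

16.0 degrees


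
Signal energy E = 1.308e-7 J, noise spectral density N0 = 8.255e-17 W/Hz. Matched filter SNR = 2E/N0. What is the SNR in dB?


SNR_lin = 2 * 1.308e-7 / 8.255e-17 = 3.169e9
SNR_dB = 10*log10(3.169e9) = 95.0 dB

95.0 dB


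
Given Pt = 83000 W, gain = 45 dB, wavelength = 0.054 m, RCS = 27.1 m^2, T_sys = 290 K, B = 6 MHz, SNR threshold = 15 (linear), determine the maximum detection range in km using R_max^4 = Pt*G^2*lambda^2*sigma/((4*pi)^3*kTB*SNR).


G_lin = 10^(45/10) = 31622.776602
R^4 = 83000 * 31622.776602^2 * 0.054^2 * 27.1 / ((4*pi)^3 * 1.38e-23 * 290 * 6000000.0 * 15)
R^4 = 9.17668e21 m^4
R_max = (9.17668e21)^(1/4) = 309507.7 m = 309.5 km

309.5 km


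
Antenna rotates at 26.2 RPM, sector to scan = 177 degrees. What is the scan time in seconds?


t = 177 / (26.2 * 360) * 60 = 1.13 s

1.13 s


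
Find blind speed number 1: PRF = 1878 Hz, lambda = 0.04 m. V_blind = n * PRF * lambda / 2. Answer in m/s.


V_blind = 1 * 1878 * 0.04 / 2 = 37.6 m/s

37.6 m/s


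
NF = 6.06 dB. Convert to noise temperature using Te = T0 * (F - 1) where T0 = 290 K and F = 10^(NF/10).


NF_lin = 10^(6.06/10) = 4.036454
Te = 290 * (4.036454 - 1) = 880.6 K

880.6 K


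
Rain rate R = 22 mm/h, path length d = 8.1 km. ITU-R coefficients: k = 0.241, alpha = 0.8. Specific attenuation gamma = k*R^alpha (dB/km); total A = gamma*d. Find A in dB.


gamma = 0.241 * 22^0.8 = 2.857296 dB/km
A = 2.857296 * 8.1 = 23.14 dB

23.14 dB


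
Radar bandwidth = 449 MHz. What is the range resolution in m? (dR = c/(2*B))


dR = 3e8 / (2 * 449000000.0) = 0.33 m

0.33 m


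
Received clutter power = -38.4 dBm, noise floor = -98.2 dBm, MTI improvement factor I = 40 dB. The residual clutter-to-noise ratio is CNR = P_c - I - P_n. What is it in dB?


CNR = -38.4 - 40 - (-98.2) = 19.8 dB

19.8 dB


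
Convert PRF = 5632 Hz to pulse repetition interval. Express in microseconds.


PRI = 1/5632 = 0.0001775568 s = 177.6 us

177.6 us


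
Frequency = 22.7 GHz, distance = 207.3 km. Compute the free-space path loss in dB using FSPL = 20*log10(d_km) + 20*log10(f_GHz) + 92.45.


20*log10(207.3) = 46.33
20*log10(22.7) = 27.12
FSPL = 165.9 dB

165.9 dB


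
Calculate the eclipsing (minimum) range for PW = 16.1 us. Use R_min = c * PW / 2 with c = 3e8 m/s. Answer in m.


R_min = 3e8 * 16.1e-6 / 2 = 2415.0 m

2415.0 m


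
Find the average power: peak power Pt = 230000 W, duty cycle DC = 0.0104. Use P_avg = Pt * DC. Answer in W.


P_avg = 230000 * 0.0104 = 2392.0 W

2392.0 W


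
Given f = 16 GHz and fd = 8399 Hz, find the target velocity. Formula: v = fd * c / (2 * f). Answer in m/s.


v = 8399 * 3e8 / (2 * 16000000000.0) = 78.7 m/s

78.7 m/s


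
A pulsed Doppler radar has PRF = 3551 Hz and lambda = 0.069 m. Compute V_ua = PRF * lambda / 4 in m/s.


V_ua = 3551 * 0.069 / 4 = 61.3 m/s

61.3 m/s


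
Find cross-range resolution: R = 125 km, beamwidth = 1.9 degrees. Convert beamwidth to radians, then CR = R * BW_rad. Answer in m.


BW_rad = 0.033161256
CR = 125000 * 0.033161256 = 4145.2 m

4145.2 m


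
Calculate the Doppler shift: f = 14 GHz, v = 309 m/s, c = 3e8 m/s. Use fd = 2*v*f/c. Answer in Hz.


fd = 2 * 309 * 14000000000.0 / 3e8 = 28840.0 Hz

28840.0 Hz


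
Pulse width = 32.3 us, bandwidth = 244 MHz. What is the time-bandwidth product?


TBP = 32.3 * 244 = 7881.2

7881.2


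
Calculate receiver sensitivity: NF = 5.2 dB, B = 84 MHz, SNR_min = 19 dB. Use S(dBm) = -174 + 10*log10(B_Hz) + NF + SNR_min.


10*log10(84000000.0) = 79.24
S = -174 + 79.24 + 5.2 + 19 = -70.6 dBm

-70.6 dBm


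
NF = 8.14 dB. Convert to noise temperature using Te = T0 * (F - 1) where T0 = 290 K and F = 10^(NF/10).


NF_lin = 10^(8.14/10) = 6.516284
Te = 290 * (6.516284 - 1) = 1599.7 K

1599.7 K


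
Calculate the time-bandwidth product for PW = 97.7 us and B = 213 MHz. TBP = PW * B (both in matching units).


TBP = 97.7 * 213 = 20810.1

20810.1


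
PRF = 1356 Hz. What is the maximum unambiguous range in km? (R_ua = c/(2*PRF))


R_ua = 3e8 / (2 * 1356) = 110619.5 m = 110.6 km

110.6 km


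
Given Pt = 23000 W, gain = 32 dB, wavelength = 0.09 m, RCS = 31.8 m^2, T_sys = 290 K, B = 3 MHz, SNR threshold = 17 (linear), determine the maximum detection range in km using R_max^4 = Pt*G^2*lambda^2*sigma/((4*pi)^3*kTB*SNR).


G_lin = 10^(32/10) = 1584.893192
R^4 = 23000 * 1584.893192^2 * 0.09^2 * 31.8 / ((4*pi)^3 * 1.38e-23 * 290 * 3000000.0 * 17)
R^4 = 3.6742e19 m^4
R_max = (3.6742e19)^(1/4) = 77855.8 m = 77.9 km

77.9 km


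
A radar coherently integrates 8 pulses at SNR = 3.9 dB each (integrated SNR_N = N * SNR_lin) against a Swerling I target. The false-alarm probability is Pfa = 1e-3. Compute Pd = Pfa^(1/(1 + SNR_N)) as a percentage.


SNR_lin = 10^(3.9/10) = 2.45471
SNR_N = 8 * 2.45471 = 19.63768
1/(1 + SNR_N) = 1/20.63768 = 0.0484551
Pd = (1e-3)^0.0484551 = 0.71554
Pd = 71.6%

71.6%


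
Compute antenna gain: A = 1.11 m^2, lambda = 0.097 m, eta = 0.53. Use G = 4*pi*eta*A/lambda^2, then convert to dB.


G_linear = 4*pi*0.53*1.11/0.097^2 = 785.72
G_dB = 10*log10(785.72) = 29.0 dB

29.0 dB


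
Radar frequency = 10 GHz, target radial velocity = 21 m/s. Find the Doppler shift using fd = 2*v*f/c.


fd = 2 * 21 * 10000000000.0 / 3e8 = 1400.0 Hz

1400.0 Hz


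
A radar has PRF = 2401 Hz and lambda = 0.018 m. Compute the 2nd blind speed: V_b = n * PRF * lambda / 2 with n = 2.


V_blind = 2 * 2401 * 0.018 / 2 = 43.2 m/s

43.2 m/s


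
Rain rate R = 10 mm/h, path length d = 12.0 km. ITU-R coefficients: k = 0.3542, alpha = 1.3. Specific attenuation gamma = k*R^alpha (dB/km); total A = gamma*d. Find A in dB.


gamma = 0.3542 * 10^1.3 = 7.067219 dB/km
A = 7.067219 * 12.0 = 84.81 dB

84.81 dB


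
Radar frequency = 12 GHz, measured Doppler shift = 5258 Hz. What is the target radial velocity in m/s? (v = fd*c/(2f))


v = 5258 * 3e8 / (2 * 12000000000.0) = 65.7 m/s

65.7 m/s


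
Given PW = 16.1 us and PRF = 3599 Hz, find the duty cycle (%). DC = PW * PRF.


DC = 16.1e-6 * 3599 * 100 = 5.79%

5.79%


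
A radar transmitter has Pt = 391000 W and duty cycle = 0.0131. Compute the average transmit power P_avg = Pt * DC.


P_avg = 391000 * 0.0131 = 5122.1 W

5122.1 W


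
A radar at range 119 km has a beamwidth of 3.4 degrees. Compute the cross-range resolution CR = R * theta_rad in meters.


BW_rad = 0.059341195
CR = 119000 * 0.059341195 = 7061.6 m

7061.6 m


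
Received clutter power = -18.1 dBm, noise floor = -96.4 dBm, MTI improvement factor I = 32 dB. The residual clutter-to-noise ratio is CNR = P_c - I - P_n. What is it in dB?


CNR = -18.1 - 32 - (-96.4) = 46.3 dB

46.3 dB


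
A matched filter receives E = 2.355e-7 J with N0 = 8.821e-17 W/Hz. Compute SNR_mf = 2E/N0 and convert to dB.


SNR_lin = 2 * 2.355e-7 / 8.821e-17 = 5.34e9
SNR_dB = 10*log10(5.34e9) = 97.3 dB

97.3 dB


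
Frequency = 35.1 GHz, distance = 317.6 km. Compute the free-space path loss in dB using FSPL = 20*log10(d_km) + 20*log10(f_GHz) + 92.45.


20*log10(317.6) = 50.04
20*log10(35.1) = 30.91
FSPL = 173.4 dB

173.4 dB


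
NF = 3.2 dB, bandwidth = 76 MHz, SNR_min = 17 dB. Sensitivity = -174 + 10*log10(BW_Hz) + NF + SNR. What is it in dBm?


10*log10(76000000.0) = 78.81
S = -174 + 78.81 + 3.2 + 17 = -75.0 dBm

-75.0 dBm


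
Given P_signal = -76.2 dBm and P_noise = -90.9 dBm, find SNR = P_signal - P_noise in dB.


SNR = -76.2 - (-90.9) = 14.7 dB

14.7 dB


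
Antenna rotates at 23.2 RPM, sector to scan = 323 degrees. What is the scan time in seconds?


t = 323 / (23.2 * 360) * 60 = 2.32 s

2.32 s


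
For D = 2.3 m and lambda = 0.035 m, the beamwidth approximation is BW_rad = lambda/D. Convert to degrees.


BW_rad = 0.035 / 2.3 = 0.015217
BW_deg = 0.87 degrees

0.87 degrees


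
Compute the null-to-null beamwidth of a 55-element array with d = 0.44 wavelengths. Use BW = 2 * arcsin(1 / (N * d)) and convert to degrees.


1/(N*d) = 1/(55*0.44) = 0.041322
BW = 2*arcsin(0.041322) = 4.7 degrees

4.7 degrees


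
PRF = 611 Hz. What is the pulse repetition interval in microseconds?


PRI = 1/611 = 0.0016366612 s = 1636.7 us

1636.7 us


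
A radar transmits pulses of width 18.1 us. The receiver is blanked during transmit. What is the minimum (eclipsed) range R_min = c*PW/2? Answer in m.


R_min = 3e8 * 18.1e-6 / 2 = 2715.0 m

2715.0 m


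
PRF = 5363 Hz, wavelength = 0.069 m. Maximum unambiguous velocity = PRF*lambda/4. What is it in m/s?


V_ua = 5363 * 0.069 / 4 = 92.5 m/s

92.5 m/s


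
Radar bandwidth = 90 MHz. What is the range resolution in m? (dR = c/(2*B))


dR = 3e8 / (2 * 90000000.0) = 1.67 m

1.67 m


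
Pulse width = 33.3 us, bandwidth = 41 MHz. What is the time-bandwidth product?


TBP = 33.3 * 41 = 1365.3

1365.3


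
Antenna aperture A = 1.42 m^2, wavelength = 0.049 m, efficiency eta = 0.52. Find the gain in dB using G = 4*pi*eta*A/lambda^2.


G_linear = 4*pi*0.52*1.42/0.049^2 = 3864.64
G_dB = 10*log10(3864.64) = 35.9 dB

35.9 dB


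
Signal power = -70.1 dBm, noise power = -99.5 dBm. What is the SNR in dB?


SNR = -70.1 - (-99.5) = 29.4 dB

29.4 dB


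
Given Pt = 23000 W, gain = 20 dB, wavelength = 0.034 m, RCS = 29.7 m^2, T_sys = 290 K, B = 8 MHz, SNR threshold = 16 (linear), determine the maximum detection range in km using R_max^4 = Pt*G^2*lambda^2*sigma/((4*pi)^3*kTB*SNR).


G_lin = 10^(20/10) = 100.0
R^4 = 23000 * 100.0^2 * 0.034^2 * 29.7 / ((4*pi)^3 * 1.38e-23 * 290 * 8000000.0 * 16)
R^4 = 7.76829e15 m^4
R_max = (7.76829e15)^(1/4) = 9388.2 m = 9.4 km

9.4 km


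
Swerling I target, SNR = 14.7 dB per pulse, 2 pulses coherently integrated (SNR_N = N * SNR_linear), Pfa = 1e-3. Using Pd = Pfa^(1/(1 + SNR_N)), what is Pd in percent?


SNR_lin = 10^(14.7/10) = 29.51209
SNR_N = 2 * 29.51209 = 59.02418
1/(1 + SNR_N) = 1/60.02418 = 0.01666
Pd = (1e-3)^0.01666 = 0.89129
Pd = 89.1%

89.1%


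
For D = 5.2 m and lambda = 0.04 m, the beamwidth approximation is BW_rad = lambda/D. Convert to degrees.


BW_rad = 0.04 / 5.2 = 0.007692
BW_deg = 0.44 degrees

0.44 degrees


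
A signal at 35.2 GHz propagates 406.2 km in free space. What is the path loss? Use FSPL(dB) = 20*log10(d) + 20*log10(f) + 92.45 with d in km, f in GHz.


20*log10(406.2) = 52.17
20*log10(35.2) = 30.93
FSPL = 175.6 dB

175.6 dB


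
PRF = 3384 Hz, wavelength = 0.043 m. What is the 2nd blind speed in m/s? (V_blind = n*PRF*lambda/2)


V_blind = 2 * 3384 * 0.043 / 2 = 145.5 m/s

145.5 m/s


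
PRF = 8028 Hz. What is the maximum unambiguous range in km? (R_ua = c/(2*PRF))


R_ua = 3e8 / (2 * 8028) = 18684.6 m = 18.7 km

18.7 km


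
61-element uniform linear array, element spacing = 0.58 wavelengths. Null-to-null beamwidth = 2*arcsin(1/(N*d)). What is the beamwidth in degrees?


1/(N*d) = 1/(61*0.58) = 0.028265
BW = 2*arcsin(0.028265) = 3.2 degrees

3.2 degrees


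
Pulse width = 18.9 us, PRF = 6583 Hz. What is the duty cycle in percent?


DC = 18.9e-6 * 6583 * 100 = 12.44%

12.44%


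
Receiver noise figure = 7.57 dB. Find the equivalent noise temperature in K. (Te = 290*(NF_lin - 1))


NF_lin = 10^(7.57/10) = 5.714786
Te = 290 * (5.714786 - 1) = 1367.3 K

1367.3 K


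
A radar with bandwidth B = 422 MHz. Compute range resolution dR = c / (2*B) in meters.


dR = 3e8 / (2 * 422000000.0) = 0.36 m

0.36 m


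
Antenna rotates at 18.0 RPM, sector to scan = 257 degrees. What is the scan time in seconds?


t = 257 / (18.0 * 360) * 60 = 2.38 s

2.38 s


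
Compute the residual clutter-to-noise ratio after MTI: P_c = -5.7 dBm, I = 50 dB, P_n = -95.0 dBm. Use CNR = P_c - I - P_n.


CNR = -5.7 - 50 - (-95.0) = 39.3 dB

39.3 dB


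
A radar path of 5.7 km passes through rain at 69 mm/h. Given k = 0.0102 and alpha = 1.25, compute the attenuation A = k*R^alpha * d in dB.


gamma = 0.0102 * 69^1.25 = 2.028437 dB/km
A = 2.028437 * 5.7 = 11.56 dB

11.56 dB


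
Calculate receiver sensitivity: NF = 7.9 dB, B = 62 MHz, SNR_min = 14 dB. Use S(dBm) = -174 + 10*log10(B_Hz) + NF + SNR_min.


10*log10(62000000.0) = 77.92
S = -174 + 77.92 + 7.9 + 14 = -74.2 dBm

-74.2 dBm


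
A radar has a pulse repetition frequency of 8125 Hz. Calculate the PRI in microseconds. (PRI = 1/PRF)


PRI = 1/8125 = 0.0001230769 s = 123.1 us

123.1 us


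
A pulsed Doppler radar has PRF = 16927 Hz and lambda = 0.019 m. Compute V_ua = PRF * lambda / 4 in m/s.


V_ua = 16927 * 0.019 / 4 = 80.4 m/s

80.4 m/s


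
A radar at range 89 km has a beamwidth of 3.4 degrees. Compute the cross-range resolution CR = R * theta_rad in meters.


BW_rad = 0.059341195
CR = 89000 * 0.059341195 = 5281.4 m

5281.4 m


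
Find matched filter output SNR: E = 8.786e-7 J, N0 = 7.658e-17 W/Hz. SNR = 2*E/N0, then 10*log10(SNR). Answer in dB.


SNR_lin = 2 * 8.786e-7 / 7.658e-17 = 2.295e10
SNR_dB = 10*log10(2.295e10) = 103.6 dB

103.6 dB


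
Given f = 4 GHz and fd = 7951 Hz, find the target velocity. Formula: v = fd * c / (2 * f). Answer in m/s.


v = 7951 * 3e8 / (2 * 4000000000.0) = 298.2 m/s

298.2 m/s


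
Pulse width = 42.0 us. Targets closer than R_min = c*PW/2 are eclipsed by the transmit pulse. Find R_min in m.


R_min = 3e8 * 42.0e-6 / 2 = 6300.0 m

6300.0 m


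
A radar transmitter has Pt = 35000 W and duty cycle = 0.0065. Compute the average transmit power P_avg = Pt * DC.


P_avg = 35000 * 0.0065 = 227.5 W

227.5 W


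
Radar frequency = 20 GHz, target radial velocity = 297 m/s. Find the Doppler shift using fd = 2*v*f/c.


fd = 2 * 297 * 20000000000.0 / 3e8 = 39600.0 Hz

39600.0 Hz


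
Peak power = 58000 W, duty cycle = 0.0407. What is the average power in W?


P_avg = 58000 * 0.0407 = 2360.6 W

2360.6 W


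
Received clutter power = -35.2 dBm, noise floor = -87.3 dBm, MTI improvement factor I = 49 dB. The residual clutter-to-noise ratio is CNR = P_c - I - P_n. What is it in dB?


CNR = -35.2 - 49 - (-87.3) = 3.1 dB

3.1 dB


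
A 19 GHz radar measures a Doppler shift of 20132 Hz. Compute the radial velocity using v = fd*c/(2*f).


v = 20132 * 3e8 / (2 * 19000000000.0) = 158.9 m/s

158.9 m/s


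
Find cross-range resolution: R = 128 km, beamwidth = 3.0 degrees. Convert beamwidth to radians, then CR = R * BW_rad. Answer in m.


BW_rad = 0.052359878
CR = 128000 * 0.052359878 = 6702.1 m

6702.1 m


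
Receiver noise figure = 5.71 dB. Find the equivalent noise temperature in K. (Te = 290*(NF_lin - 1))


NF_lin = 10^(5.71/10) = 3.723917
Te = 290 * (3.723917 - 1) = 789.9 K

789.9 K


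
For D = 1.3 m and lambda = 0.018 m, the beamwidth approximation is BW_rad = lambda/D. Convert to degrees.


BW_rad = 0.018 / 1.3 = 0.013846
BW_deg = 0.79 degrees

0.79 degrees


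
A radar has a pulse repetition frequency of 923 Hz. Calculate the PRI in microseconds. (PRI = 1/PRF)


PRI = 1/923 = 0.0010834236 s = 1083.4 us

1083.4 us


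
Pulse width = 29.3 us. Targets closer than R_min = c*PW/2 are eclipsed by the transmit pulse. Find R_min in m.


R_min = 3e8 * 29.3e-6 / 2 = 4395.0 m

4395.0 m


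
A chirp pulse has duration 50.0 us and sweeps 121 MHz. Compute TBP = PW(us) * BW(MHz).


TBP = 50.0 * 121 = 6050.0

6050.0


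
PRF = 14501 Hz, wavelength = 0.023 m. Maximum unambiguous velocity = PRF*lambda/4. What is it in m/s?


V_ua = 14501 * 0.023 / 4 = 83.4 m/s

83.4 m/s


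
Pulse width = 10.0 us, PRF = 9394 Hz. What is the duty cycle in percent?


DC = 10.0e-6 * 9394 * 100 = 9.39%

9.39%


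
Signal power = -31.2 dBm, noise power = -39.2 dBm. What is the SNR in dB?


SNR = -31.2 - (-39.2) = 8.0 dB

8.0 dB


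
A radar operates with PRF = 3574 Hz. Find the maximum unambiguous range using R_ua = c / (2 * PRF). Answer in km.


R_ua = 3e8 / (2 * 3574) = 41969.8 m = 42.0 km

42.0 km


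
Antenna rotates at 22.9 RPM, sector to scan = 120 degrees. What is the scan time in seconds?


t = 120 / (22.9 * 360) * 60 = 0.87 s

0.87 s


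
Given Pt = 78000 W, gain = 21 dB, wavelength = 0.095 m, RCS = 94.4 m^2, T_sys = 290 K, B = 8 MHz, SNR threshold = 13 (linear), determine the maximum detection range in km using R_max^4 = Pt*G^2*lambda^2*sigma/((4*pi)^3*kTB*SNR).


G_lin = 10^(21/10) = 125.892541
R^4 = 78000 * 125.892541^2 * 0.095^2 * 94.4 / ((4*pi)^3 * 1.38e-23 * 290 * 8000000.0 * 13)
R^4 = 1.27519e18 m^4
R_max = (1.27519e18)^(1/4) = 33604.2 m = 33.6 km

33.6 km


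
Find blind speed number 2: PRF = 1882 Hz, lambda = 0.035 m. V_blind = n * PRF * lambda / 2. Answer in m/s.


V_blind = 2 * 1882 * 0.035 / 2 = 65.9 m/s

65.9 m/s


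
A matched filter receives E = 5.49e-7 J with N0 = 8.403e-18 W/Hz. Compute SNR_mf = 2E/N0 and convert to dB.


SNR_lin = 2 * 5.49e-7 / 8.403e-18 = 1.307e11
SNR_dB = 10*log10(1.307e11) = 111.2 dB

111.2 dB


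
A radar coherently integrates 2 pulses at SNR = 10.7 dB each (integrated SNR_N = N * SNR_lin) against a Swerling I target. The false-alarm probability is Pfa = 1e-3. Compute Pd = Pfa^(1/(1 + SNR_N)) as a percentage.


SNR_lin = 10^(10.7/10) = 11.74898
SNR_N = 2 * 11.74898 = 23.49796
1/(1 + SNR_N) = 1/24.49796 = 0.0408197
Pd = (1e-3)^0.0408197 = 0.75429
Pd = 75.4%

75.4%


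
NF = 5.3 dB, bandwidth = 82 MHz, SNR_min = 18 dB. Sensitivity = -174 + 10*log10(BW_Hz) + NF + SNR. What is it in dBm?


10*log10(82000000.0) = 79.14
S = -174 + 79.14 + 5.3 + 18 = -71.6 dBm

-71.6 dBm


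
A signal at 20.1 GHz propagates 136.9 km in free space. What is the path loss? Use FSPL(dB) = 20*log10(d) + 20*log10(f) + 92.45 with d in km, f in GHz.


20*log10(136.9) = 42.73
20*log10(20.1) = 26.06
FSPL = 161.2 dB

161.2 dB


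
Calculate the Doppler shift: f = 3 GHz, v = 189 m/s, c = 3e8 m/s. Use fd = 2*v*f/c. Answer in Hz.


fd = 2 * 189 * 3000000000.0 / 3e8 = 3780.0 Hz

3780.0 Hz


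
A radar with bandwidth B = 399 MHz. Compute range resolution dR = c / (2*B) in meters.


dR = 3e8 / (2 * 399000000.0) = 0.38 m

0.38 m


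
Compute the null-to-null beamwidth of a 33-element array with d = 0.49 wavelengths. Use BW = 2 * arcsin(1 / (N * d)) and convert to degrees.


1/(N*d) = 1/(33*0.49) = 0.061843
BW = 2*arcsin(0.061843) = 7.1 degrees

7.1 degrees


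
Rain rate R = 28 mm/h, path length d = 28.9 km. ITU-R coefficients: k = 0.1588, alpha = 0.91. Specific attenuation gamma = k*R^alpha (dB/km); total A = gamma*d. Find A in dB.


gamma = 0.1588 * 28^0.91 = 3.294309 dB/km
A = 3.294309 * 28.9 = 95.21 dB

95.21 dB


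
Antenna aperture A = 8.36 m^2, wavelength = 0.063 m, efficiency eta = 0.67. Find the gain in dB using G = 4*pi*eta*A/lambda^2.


G_linear = 4*pi*0.67*8.36/0.063^2 = 17734.13
G_dB = 10*log10(17734.13) = 42.5 dB

42.5 dB


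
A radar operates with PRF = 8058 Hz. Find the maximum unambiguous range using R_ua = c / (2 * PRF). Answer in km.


R_ua = 3e8 / (2 * 8058) = 18615.0 m = 18.6 km

18.6 km


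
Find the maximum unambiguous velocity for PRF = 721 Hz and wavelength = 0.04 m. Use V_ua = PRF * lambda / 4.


V_ua = 721 * 0.04 / 4 = 7.2 m/s

7.2 m/s


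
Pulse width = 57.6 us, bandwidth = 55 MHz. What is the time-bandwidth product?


TBP = 57.6 * 55 = 3168.0

3168.0


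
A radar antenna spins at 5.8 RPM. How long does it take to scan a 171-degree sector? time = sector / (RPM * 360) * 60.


t = 171 / (5.8 * 360) * 60 = 4.91 s

4.91 s


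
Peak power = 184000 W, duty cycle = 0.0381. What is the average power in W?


P_avg = 184000 * 0.0381 = 7010.4 W

7010.4 W


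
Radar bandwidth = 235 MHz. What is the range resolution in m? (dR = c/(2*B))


dR = 3e8 / (2 * 235000000.0) = 0.64 m

0.64 m


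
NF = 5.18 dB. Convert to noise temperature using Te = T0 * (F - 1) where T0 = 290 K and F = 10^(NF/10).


NF_lin = 10^(5.18/10) = 3.296097
Te = 290 * (3.296097 - 1) = 665.9 K

665.9 K


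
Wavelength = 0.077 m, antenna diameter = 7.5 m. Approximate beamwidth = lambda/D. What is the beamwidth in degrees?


BW_rad = 0.077 / 7.5 = 0.010267
BW_deg = 0.59 degrees

0.59 degrees


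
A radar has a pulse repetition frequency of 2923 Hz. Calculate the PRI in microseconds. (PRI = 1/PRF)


PRI = 1/2923 = 0.0003421143 s = 342.1 us

342.1 us


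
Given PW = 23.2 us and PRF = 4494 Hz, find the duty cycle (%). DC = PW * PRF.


DC = 23.2e-6 * 4494 * 100 = 10.43%

10.43%


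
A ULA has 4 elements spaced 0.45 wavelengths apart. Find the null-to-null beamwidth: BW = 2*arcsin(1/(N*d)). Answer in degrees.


1/(N*d) = 1/(4*0.45) = 0.555556
BW = 2*arcsin(0.555556) = 67.5 degrees

67.5 degrees


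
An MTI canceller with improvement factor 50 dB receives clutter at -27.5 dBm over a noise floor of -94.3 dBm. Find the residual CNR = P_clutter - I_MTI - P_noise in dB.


CNR = -27.5 - 50 - (-94.3) = 16.8 dB

16.8 dB


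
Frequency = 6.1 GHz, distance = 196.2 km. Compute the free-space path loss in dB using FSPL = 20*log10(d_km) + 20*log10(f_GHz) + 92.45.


20*log10(196.2) = 45.85
20*log10(6.1) = 15.71
FSPL = 154.0 dB

154.0 dB


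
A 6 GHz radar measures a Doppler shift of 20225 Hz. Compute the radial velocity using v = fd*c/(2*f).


v = 20225 * 3e8 / (2 * 6000000000.0) = 505.6 m/s

505.6 m/s


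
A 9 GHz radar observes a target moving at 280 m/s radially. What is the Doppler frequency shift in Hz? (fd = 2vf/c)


fd = 2 * 280 * 9000000000.0 / 3e8 = 16800.0 Hz

16800.0 Hz


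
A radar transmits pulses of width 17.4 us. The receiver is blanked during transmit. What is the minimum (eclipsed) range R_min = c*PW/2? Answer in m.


R_min = 3e8 * 17.4e-6 / 2 = 2610.0 m

2610.0 m


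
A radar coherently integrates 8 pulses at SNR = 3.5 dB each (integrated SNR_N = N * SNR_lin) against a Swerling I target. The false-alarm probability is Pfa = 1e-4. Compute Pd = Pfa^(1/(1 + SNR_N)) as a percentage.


SNR_lin = 10^(3.5/10) = 2.23872
SNR_N = 8 * 2.23872 = 17.90976
1/(1 + SNR_N) = 1/18.90976 = 0.0528827
Pd = (1e-4)^0.0528827 = 0.61443
Pd = 61.4%

61.4%


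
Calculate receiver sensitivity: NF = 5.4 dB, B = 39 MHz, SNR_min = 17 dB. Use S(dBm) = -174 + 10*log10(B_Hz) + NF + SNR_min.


10*log10(39000000.0) = 75.91
S = -174 + 75.91 + 5.4 + 17 = -75.7 dBm

-75.7 dBm


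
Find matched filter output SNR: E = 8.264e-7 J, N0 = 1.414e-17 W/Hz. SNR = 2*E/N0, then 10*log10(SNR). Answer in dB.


SNR_lin = 2 * 8.264e-7 / 1.414e-17 = 1.169e11
SNR_dB = 10*log10(1.169e11) = 110.7 dB

110.7 dB


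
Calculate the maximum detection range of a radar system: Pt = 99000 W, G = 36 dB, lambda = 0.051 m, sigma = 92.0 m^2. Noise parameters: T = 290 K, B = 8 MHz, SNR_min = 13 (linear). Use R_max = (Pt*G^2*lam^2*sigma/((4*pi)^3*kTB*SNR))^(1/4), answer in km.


G_lin = 10^(36/10) = 3981.071706
R^4 = 99000 * 3981.071706^2 * 0.051^2 * 92.0 / ((4*pi)^3 * 1.38e-23 * 290 * 8000000.0 * 13)
R^4 = 4.54594e20 m^4
R_max = (4.54594e20)^(1/4) = 146017.8 m = 146.0 km

146.0 km


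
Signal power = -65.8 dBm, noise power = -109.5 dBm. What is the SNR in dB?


SNR = -65.8 - (-109.5) = 43.7 dB

43.7 dB


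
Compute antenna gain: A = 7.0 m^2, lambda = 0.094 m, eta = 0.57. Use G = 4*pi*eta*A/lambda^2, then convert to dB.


G_linear = 4*pi*0.57*7.0/0.094^2 = 5674.49
G_dB = 10*log10(5674.49) = 37.5 dB

37.5 dB


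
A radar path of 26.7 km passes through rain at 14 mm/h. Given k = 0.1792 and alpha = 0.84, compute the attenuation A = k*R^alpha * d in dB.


gamma = 0.1792 * 14^0.84 = 1.644696 dB/km
A = 1.644696 * 26.7 = 43.91 dB

43.91 dB


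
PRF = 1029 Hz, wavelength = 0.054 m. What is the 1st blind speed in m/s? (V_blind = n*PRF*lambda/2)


V_blind = 1 * 1029 * 0.054 / 2 = 27.8 m/s

27.8 m/s


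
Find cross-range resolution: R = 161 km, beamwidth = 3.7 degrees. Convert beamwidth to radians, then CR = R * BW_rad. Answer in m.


BW_rad = 0.064577182
CR = 161000 * 0.064577182 = 10396.9 m

10396.9 m


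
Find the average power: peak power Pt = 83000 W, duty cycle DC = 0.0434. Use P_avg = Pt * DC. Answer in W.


P_avg = 83000 * 0.0434 = 3602.2 W

3602.2 W


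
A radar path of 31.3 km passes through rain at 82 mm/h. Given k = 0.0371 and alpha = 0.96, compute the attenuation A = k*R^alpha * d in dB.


gamma = 0.0371 * 82^0.96 = 2.550558 dB/km
A = 2.550558 * 31.3 = 79.83 dB

79.83 dB


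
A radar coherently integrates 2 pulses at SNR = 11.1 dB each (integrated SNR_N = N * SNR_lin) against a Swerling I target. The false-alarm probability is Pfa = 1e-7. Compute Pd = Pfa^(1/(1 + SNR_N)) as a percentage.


SNR_lin = 10^(11.1/10) = 12.8825
SNR_N = 2 * 12.8825 = 25.765
1/(1 + SNR_N) = 1/26.765 = 0.0373622
Pd = (1e-7)^0.0373622 = 0.5476
Pd = 54.8%

54.8%


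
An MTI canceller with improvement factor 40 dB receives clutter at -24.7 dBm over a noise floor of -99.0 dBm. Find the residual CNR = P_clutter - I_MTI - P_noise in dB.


CNR = -24.7 - 40 - (-99.0) = 34.3 dB

34.3 dB


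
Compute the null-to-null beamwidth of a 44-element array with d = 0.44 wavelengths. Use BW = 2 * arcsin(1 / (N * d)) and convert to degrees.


1/(N*d) = 1/(44*0.44) = 0.051653
BW = 2*arcsin(0.051653) = 5.9 degrees

5.9 degrees


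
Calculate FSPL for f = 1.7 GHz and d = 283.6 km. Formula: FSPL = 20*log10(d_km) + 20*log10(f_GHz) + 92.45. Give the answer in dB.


20*log10(283.6) = 49.05
20*log10(1.7) = 4.61
FSPL = 146.1 dB

146.1 dB


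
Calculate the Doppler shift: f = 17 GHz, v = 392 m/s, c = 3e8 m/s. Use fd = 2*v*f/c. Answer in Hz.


fd = 2 * 392 * 17000000000.0 / 3e8 = 44426.7 Hz

44426.7 Hz


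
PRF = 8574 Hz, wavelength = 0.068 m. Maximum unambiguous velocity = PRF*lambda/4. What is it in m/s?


V_ua = 8574 * 0.068 / 4 = 145.8 m/s

145.8 m/s


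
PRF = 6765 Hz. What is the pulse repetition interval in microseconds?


PRI = 1/6765 = 0.0001478197 s = 147.8 us

147.8 us


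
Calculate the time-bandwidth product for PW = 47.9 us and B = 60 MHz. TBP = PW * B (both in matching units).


TBP = 47.9 * 60 = 2874.0

2874.0


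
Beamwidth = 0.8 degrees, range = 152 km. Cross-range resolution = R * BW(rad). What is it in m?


BW_rad = 0.013962634
CR = 152000 * 0.013962634 = 2122.3 m

2122.3 m


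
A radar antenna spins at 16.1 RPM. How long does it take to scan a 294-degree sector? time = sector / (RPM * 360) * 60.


t = 294 / (16.1 * 360) * 60 = 3.04 s

3.04 s


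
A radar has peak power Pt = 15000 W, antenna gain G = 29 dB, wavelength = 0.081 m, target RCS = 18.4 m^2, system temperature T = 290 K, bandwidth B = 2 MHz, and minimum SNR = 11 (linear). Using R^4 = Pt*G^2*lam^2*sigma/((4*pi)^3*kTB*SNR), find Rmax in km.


G_lin = 10^(29/10) = 794.328235
R^4 = 15000 * 794.328235^2 * 0.081^2 * 18.4 / ((4*pi)^3 * 1.38e-23 * 290 * 2000000.0 * 11)
R^4 = 6.53958e18 m^4
R_max = (6.53958e18)^(1/4) = 50569.4 m = 50.6 km

50.6 km


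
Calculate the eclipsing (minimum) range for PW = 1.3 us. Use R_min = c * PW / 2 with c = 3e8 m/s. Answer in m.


R_min = 3e8 * 1.3e-6 / 2 = 195.0 m

195.0 m


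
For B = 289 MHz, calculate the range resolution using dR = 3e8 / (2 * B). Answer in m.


dR = 3e8 / (2 * 289000000.0) = 0.52 m

0.52 m


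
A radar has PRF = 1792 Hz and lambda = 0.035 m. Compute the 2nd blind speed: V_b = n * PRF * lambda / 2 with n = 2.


V_blind = 2 * 1792 * 0.035 / 2 = 62.7 m/s

62.7 m/s


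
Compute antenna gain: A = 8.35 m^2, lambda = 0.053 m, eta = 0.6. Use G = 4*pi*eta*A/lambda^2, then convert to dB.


G_linear = 4*pi*0.6*8.35/0.053^2 = 22412.79
G_dB = 10*log10(22412.79) = 43.5 dB

43.5 dB


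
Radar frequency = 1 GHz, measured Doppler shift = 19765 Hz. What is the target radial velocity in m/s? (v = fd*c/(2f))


v = 19765 * 3e8 / (2 * 1000000000.0) = 2964.8 m/s

2964.8 m/s


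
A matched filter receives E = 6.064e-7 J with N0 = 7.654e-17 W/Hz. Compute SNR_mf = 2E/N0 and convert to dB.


SNR_lin = 2 * 6.064e-7 / 7.654e-17 = 1.585e10
SNR_dB = 10*log10(1.585e10) = 102.0 dB

102.0 dB


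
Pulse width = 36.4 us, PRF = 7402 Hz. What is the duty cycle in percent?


DC = 36.4e-6 * 7402 * 100 = 26.94%

26.94%


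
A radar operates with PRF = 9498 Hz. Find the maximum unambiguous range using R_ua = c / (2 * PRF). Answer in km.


R_ua = 3e8 / (2 * 9498) = 15792.8 m = 15.8 km

15.8 km


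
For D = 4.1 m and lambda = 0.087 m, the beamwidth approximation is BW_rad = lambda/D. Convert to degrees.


BW_rad = 0.087 / 4.1 = 0.02122
BW_deg = 1.22 degrees

1.22 degrees


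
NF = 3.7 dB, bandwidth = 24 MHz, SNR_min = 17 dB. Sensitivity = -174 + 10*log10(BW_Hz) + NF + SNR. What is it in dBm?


10*log10(24000000.0) = 73.8
S = -174 + 73.8 + 3.7 + 17 = -79.5 dBm

-79.5 dBm


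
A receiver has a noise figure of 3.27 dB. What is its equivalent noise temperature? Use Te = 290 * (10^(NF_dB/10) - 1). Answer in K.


NF_lin = 10^(3.27/10) = 2.123244
Te = 290 * (2.123244 - 1) = 325.7 K

325.7 K


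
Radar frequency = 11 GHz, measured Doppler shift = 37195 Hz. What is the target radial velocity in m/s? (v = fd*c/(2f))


v = 37195 * 3e8 / (2 * 11000000000.0) = 507.2 m/s

507.2 m/s


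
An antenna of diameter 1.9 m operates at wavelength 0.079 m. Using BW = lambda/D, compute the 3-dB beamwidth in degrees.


BW_rad = 0.079 / 1.9 = 0.041579
BW_deg = 2.38 degrees

2.38 degrees


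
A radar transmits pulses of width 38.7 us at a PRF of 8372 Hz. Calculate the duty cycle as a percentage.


DC = 38.7e-6 * 8372 * 100 = 32.4%

32.4%


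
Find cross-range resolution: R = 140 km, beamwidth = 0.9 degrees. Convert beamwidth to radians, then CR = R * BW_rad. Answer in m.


BW_rad = 0.015707963
CR = 140000 * 0.015707963 = 2199.1 m

2199.1 m


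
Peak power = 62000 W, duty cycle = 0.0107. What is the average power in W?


P_avg = 62000 * 0.0107 = 663.4 W

663.4 W


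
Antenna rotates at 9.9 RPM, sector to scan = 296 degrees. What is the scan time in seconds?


t = 296 / (9.9 * 360) * 60 = 4.98 s

4.98 s


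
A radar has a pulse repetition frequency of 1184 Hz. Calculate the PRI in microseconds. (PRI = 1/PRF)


PRI = 1/1184 = 0.0008445946 s = 844.6 us

844.6 us


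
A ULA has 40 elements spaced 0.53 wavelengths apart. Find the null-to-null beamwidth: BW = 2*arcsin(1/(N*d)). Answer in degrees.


1/(N*d) = 1/(40*0.53) = 0.04717
BW = 2*arcsin(0.04717) = 5.4 degrees

5.4 degrees


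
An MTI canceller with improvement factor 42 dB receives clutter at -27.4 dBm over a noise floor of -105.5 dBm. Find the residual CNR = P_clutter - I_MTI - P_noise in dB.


CNR = -27.4 - 42 - (-105.5) = 36.1 dB

36.1 dB


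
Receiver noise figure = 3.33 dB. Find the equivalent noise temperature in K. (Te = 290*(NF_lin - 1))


NF_lin = 10^(3.33/10) = 2.152782
Te = 290 * (2.152782 - 1) = 334.3 K

334.3 K


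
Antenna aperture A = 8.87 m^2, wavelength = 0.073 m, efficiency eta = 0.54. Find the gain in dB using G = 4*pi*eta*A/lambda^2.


G_linear = 4*pi*0.54*8.87/0.073^2 = 11294.88
G_dB = 10*log10(11294.88) = 40.5 dB

40.5 dB


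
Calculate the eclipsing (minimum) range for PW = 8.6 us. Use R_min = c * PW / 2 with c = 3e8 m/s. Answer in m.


R_min = 3e8 * 8.6e-6 / 2 = 1290.0 m

1290.0 m


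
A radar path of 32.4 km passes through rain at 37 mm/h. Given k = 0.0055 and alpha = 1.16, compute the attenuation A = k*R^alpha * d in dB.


gamma = 0.0055 * 37^1.16 = 0.362641 dB/km
A = 0.362641 * 32.4 = 11.75 dB

11.75 dB
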